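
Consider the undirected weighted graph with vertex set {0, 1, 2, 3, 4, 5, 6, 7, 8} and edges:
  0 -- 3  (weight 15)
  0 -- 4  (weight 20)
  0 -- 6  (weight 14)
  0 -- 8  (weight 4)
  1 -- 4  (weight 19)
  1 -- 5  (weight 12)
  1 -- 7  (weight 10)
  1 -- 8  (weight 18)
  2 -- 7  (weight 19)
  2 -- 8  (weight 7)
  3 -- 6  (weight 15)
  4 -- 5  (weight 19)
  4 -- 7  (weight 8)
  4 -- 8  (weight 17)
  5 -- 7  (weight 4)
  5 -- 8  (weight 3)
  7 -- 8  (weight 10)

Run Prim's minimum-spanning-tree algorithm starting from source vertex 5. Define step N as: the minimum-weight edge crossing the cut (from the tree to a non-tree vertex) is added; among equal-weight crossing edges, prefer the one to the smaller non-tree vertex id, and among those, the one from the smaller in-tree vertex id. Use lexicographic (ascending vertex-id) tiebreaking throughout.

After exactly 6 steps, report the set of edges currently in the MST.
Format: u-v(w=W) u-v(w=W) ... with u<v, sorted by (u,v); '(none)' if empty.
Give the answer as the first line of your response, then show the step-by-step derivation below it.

0-8(w=4) 1-7(w=10) 2-8(w=7) 4-7(w=8) 5-7(w=4) 5-8(w=3)

step 1: add edge 5-8 (w=3); MST = {5-8(w=3)}
step 2: add edge 0-8 (w=4); MST = {0-8(w=4) 5-8(w=3)}
step 3: add edge 5-7 (w=4); MST = {0-8(w=4) 5-7(w=4) 5-8(w=3)}
step 4: add edge 2-8 (w=7); MST = {0-8(w=4) 2-8(w=7) 5-7(w=4) 5-8(w=3)}
step 5: add edge 4-7 (w=8); MST = {0-8(w=4) 2-8(w=7) 4-7(w=8) 5-7(w=4) 5-8(w=3)}
step 6: add edge 1-7 (w=10); MST = {0-8(w=4) 1-7(w=10) 2-8(w=7) 4-7(w=8) 5-7(w=4) 5-8(w=3)}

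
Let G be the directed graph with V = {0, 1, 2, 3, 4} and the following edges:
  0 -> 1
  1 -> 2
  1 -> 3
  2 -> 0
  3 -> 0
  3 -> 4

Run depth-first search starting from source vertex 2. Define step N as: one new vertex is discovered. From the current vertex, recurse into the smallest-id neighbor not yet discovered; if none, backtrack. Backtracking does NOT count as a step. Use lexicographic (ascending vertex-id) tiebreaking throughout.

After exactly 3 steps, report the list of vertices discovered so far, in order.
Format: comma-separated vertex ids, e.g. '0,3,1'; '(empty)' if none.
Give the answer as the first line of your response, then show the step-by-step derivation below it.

2,0,1

step 1: discover 2; path=2; order=2
step 2: discover 0; path=2>0; order=2,0
step 3: discover 1; path=2>0>1; order=2,0,1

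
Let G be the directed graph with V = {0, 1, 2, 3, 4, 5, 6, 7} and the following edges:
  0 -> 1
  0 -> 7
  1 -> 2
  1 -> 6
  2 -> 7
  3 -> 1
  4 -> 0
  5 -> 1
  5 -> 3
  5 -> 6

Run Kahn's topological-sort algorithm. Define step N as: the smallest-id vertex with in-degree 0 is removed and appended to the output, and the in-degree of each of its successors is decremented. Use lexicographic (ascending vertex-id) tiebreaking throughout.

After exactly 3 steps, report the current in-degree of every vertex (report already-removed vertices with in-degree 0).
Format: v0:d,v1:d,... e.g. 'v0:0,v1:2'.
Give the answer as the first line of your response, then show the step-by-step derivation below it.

v0:0,v1:1,v2:1,v3:0,v4:0,v5:0,v6:1,v7:1

step 1: output 4; order=[4]; indeg=(0,3,1,1,0,0,2,2)
step 2: output 0; order=[4,0]; indeg=(0,2,1,1,0,0,2,1)
step 3: output 5; order=[4,0,5]; indeg=(0,1,1,0,0,0,1,1)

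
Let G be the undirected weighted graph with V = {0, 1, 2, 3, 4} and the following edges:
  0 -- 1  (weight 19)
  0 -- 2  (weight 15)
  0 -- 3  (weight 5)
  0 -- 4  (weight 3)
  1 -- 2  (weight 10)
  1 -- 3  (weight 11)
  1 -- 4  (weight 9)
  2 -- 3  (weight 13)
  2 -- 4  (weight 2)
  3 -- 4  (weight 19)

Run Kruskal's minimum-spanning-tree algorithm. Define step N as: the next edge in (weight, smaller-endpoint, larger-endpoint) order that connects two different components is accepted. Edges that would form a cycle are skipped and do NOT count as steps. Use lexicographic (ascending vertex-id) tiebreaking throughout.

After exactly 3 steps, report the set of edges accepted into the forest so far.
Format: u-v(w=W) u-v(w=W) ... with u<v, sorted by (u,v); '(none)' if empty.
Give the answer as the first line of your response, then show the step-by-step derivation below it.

0-3(w=5) 0-4(w=3) 2-4(w=2)

step 1: add edge 2-4 (w=2); MST = {2-4(w=2)}
step 2: add edge 0-4 (w=3); MST = {0-4(w=3) 2-4(w=2)}
step 3: add edge 0-3 (w=5); MST = {0-3(w=5) 0-4(w=3) 2-4(w=2)}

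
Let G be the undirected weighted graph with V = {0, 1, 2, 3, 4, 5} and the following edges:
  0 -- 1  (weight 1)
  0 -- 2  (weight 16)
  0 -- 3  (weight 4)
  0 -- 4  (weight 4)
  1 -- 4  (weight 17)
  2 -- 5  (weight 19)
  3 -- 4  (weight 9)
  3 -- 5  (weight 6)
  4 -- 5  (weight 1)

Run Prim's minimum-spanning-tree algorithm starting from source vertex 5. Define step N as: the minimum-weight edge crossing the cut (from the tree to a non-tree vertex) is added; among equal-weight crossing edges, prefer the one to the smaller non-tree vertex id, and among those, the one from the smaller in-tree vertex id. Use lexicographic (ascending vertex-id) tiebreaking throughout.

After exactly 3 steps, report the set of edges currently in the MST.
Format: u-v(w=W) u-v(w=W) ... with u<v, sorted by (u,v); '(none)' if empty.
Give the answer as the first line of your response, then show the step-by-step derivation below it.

0-1(w=1) 0-4(w=4) 4-5(w=1)

step 1: add edge 4-5 (w=1); MST = {4-5(w=1)}
step 2: add edge 0-4 (w=4); MST = {0-4(w=4) 4-5(w=1)}
step 3: add edge 0-1 (w=1); MST = {0-1(w=1) 0-4(w=4) 4-5(w=1)}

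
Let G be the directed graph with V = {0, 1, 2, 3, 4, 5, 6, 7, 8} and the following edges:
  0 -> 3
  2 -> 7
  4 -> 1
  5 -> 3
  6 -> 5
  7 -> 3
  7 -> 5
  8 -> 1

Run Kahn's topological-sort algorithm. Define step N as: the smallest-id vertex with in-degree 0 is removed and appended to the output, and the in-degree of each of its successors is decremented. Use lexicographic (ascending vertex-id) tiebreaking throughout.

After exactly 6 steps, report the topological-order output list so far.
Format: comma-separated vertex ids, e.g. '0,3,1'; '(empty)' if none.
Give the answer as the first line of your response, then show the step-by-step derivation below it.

0,2,4,6,7,5

step 1: output 0; order=[0]; indeg=(0,2,0,2,0,2,0,1,0)
step 2: output 2; order=[0,2]; indeg=(0,2,0,2,0,2,0,0,0)
step 3: output 4; order=[0,2,4]; indeg=(0,1,0,2,0,2,0,0,0)
step 4: output 6; order=[0,2,4,6]; indeg=(0,1,0,2,0,1,0,0,0)
step 5: output 7; order=[0,2,4,6,7]; indeg=(0,1,0,1,0,0,0,0,0)
step 6: output 5; order=[0,2,4,6,7,5]; indeg=(0,1,0,0,0,0,0,0,0)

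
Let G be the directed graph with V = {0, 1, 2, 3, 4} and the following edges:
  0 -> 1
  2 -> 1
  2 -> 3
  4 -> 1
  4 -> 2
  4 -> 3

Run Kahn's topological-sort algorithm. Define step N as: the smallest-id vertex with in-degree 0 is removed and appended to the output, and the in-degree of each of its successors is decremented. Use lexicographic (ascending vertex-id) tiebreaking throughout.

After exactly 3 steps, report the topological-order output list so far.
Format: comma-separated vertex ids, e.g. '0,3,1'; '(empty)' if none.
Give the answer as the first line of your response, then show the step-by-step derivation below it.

0,4,2

step 1: output 0; order=[0]; indeg=(0,2,1,2,0)
step 2: output 4; order=[0,4]; indeg=(0,1,0,1,0)
step 3: output 2; order=[0,4,2]; indeg=(0,0,0,0,0)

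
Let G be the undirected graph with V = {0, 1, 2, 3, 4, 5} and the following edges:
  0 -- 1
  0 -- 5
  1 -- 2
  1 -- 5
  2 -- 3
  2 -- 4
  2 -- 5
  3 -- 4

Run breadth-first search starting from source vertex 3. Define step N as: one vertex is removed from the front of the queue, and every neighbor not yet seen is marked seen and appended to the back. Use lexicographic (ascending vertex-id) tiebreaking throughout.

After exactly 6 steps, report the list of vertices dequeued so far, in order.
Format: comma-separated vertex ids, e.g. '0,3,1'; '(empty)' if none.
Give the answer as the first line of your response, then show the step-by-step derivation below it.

3,2,4,1,5,0

step 1: dequeue 3; queue=[2,4]; order=3
step 2: dequeue 2; queue=[4,1,5]; order=3,2
step 3: dequeue 4; queue=[1,5]; order=3,2,4
step 4: dequeue 1; queue=[5,0]; order=3,2,4,1
step 5: dequeue 5; queue=[0]; order=3,2,4,1,5
step 6: dequeue 0; queue=[(empty)]; order=3,2,4,1,5,0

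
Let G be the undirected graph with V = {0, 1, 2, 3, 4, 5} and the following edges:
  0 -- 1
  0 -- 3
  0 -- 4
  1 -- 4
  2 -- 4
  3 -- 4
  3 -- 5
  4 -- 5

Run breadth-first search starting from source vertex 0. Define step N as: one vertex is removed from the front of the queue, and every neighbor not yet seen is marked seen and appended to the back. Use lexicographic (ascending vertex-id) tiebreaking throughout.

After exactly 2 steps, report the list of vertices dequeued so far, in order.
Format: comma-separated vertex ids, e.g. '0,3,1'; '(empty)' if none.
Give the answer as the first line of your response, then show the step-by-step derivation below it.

0,1

step 1: dequeue 0; queue=[1,3,4]; order=0
step 2: dequeue 1; queue=[3,4]; order=0,1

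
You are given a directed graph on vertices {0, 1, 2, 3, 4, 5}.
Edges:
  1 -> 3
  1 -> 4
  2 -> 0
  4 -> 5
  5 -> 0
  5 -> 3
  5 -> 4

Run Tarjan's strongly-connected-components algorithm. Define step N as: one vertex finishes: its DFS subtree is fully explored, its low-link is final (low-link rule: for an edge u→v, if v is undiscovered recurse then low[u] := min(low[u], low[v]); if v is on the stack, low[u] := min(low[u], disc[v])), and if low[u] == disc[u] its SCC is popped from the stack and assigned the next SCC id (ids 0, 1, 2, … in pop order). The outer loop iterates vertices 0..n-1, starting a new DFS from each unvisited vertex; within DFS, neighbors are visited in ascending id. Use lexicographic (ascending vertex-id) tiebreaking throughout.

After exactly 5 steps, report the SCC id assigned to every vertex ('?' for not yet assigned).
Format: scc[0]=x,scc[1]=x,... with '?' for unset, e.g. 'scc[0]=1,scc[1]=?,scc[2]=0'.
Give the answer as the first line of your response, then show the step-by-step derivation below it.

scc[0]=0,scc[1]=3,scc[2]=?,scc[3]=1,scc[4]=2,scc[5]=2

step 1: low=(low[0]=0,low[1]=?,low[2]=?,low[3]=?,low[4]=?,low[5]=?); scc=(scc[0]=0,scc[1]=?,scc[2]=?,scc[3]=?,scc[4]=?,scc[5]=?)
step 2: low=(low[0]=0,low[1]=1,low[2]=?,low[3]=2,low[4]=?,low[5]=?); scc=(scc[0]=0,scc[1]=?,scc[2]=?,scc[3]=1,scc[4]=?,scc[5]=?)
step 3: low=(low[0]=0,low[1]=1,low[2]=?,low[3]=2,low[4]=3,low[5]=3); scc=(scc[0]=0,scc[1]=?,scc[2]=?,scc[3]=1,scc[4]=?,scc[5]=?)
step 4: low=(low[0]=0,low[1]=1,low[2]=?,low[3]=2,low[4]=3,low[5]=3); scc=(scc[0]=0,scc[1]=?,scc[2]=?,scc[3]=1,scc[4]=2,scc[5]=2)
step 5: low=(low[0]=0,low[1]=1,low[2]=?,low[3]=2,low[4]=3,low[5]=3); scc=(scc[0]=0,scc[1]=3,scc[2]=?,scc[3]=1,scc[4]=2,scc[5]=2)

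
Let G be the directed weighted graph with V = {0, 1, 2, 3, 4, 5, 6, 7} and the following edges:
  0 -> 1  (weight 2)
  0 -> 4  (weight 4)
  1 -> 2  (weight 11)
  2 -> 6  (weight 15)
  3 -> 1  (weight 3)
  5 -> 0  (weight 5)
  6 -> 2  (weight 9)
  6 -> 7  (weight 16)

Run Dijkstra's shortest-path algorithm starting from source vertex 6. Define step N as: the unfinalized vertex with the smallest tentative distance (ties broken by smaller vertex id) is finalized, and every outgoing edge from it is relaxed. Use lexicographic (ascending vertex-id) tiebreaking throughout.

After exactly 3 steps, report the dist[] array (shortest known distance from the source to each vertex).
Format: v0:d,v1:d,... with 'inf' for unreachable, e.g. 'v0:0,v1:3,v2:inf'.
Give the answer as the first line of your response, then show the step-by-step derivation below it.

v0:inf,v1:inf,v2:9,v3:inf,v4:inf,v5:inf,v6:0,v7:16

step 1: dist = v0:inf,v1:inf,v2:9,v3:inf,v4:inf,v5:inf,v6:0,v7:16
step 2: dist = v0:inf,v1:inf,v2:9,v3:inf,v4:inf,v5:inf,v6:0,v7:16
step 3: dist = v0:inf,v1:inf,v2:9,v3:inf,v4:inf,v5:inf,v6:0,v7:16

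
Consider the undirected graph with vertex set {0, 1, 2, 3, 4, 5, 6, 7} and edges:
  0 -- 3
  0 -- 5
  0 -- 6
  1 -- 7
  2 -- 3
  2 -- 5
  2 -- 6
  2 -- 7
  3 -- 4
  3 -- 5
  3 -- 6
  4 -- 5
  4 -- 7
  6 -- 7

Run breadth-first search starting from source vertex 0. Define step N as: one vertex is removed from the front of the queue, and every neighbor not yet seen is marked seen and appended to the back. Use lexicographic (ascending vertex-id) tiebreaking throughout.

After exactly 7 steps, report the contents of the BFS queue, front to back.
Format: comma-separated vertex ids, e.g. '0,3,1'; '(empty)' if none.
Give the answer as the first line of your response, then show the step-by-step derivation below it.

1

step 1: dequeue 0; queue=[3,5,6]; order=0
step 2: dequeue 3; queue=[5,6,2,4]; order=0,3
step 3: dequeue 5; queue=[6,2,4]; order=0,3,5
step 4: dequeue 6; queue=[2,4,7]; order=0,3,5,6
step 5: dequeue 2; queue=[4,7]; order=0,3,5,6,2
step 6: dequeue 4; queue=[7]; order=0,3,5,6,2,4
step 7: dequeue 7; queue=[1]; order=0,3,5,6,2,4,7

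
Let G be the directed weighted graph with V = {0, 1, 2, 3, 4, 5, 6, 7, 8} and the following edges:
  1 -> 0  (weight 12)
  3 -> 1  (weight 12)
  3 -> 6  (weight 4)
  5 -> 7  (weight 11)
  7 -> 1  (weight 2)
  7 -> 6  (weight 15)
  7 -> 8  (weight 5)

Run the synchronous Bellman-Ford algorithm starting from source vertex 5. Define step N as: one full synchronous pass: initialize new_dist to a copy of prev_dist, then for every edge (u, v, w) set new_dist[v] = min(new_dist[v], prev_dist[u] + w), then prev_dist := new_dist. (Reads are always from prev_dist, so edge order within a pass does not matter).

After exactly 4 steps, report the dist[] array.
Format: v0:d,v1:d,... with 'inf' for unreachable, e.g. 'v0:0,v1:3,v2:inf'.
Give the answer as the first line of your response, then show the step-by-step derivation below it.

v0:25,v1:13,v2:inf,v3:inf,v4:inf,v5:0,v6:26,v7:11,v8:16

step 1: dist = v0:inf,v1:inf,v2:inf,v3:inf,v4:inf,v5:0,v6:inf,v7:11,v8:inf
step 2: dist = v0:inf,v1:13,v2:inf,v3:inf,v4:inf,v5:0,v6:26,v7:11,v8:16
step 3: dist = v0:25,v1:13,v2:inf,v3:inf,v4:inf,v5:0,v6:26,v7:11,v8:16
step 4: dist = v0:25,v1:13,v2:inf,v3:inf,v4:inf,v5:0,v6:26,v7:11,v8:16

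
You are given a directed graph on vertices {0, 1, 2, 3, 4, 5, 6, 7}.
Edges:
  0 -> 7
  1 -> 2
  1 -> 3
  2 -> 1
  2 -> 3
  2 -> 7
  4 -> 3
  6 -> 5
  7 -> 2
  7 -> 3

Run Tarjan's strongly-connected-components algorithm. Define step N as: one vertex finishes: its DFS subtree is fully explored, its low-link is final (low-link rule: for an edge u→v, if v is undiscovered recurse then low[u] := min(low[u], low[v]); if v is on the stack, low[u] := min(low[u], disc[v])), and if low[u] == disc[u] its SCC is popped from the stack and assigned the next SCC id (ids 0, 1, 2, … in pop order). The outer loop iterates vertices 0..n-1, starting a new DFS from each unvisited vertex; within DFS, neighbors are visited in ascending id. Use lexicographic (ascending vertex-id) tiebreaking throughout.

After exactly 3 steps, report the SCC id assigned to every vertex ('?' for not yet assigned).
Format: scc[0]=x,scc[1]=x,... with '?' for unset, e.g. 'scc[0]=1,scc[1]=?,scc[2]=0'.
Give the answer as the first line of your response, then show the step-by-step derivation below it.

scc[0]=?,scc[1]=?,scc[2]=?,scc[3]=0,scc[4]=?,scc[5]=?,scc[6]=?,scc[7]=?

step 1: low=(low[0]=0,low[1]=2,low[2]=2,low[3]=4,low[4]=?,low[5]=?,low[6]=?,low[7]=1); scc=(scc[0]=?,scc[1]=?,scc[2]=?,scc[3]=0,scc[4]=?,scc[5]=?,scc[6]=?,scc[7]=?)
step 2: low=(low[0]=0,low[1]=2,low[2]=2,low[3]=4,low[4]=?,low[5]=?,low[6]=?,low[7]=1); scc=(scc[0]=?,scc[1]=?,scc[2]=?,scc[3]=0,scc[4]=?,scc[5]=?,scc[6]=?,scc[7]=?)
step 3: low=(low[0]=0,low[1]=2,low[2]=1,low[3]=4,low[4]=?,low[5]=?,low[6]=?,low[7]=1); scc=(scc[0]=?,scc[1]=?,scc[2]=?,scc[3]=0,scc[4]=?,scc[5]=?,scc[6]=?,scc[7]=?)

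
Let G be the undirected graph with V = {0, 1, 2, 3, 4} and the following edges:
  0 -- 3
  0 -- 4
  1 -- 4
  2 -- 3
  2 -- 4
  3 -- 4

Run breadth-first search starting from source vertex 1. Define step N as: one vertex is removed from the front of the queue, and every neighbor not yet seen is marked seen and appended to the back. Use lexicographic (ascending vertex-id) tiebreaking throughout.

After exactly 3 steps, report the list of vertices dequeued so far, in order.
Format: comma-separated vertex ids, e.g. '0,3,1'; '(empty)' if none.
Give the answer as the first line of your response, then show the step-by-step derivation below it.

1,4,0

step 1: dequeue 1; queue=[4]; order=1
step 2: dequeue 4; queue=[0,2,3]; order=1,4
step 3: dequeue 0; queue=[2,3]; order=1,4,0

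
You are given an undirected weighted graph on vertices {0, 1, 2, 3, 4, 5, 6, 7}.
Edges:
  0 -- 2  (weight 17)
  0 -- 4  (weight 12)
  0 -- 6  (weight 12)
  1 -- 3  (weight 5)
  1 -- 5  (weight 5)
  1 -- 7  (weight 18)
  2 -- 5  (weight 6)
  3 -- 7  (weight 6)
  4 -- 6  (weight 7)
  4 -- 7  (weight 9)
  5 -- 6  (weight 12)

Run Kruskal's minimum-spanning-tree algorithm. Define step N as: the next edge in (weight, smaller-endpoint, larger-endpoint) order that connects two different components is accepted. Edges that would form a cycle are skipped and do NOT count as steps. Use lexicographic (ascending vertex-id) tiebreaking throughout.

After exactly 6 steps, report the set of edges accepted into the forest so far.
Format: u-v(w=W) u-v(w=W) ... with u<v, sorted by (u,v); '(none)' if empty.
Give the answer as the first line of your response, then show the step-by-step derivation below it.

1-3(w=5) 1-5(w=5) 2-5(w=6) 3-7(w=6) 4-6(w=7) 4-7(w=9)

step 1: add edge 1-3 (w=5); MST = {1-3(w=5)}
step 2: add edge 1-5 (w=5); MST = {1-3(w=5) 1-5(w=5)}
step 3: add edge 2-5 (w=6); MST = {1-3(w=5) 1-5(w=5) 2-5(w=6)}
step 4: add edge 3-7 (w=6); MST = {1-3(w=5) 1-5(w=5) 2-5(w=6) 3-7(w=6)}
step 5: add edge 4-6 (w=7); MST = {1-3(w=5) 1-5(w=5) 2-5(w=6) 3-7(w=6) 4-6(w=7)}
step 6: add edge 4-7 (w=9); MST = {1-3(w=5) 1-5(w=5) 2-5(w=6) 3-7(w=6) 4-6(w=7) 4-7(w=9)}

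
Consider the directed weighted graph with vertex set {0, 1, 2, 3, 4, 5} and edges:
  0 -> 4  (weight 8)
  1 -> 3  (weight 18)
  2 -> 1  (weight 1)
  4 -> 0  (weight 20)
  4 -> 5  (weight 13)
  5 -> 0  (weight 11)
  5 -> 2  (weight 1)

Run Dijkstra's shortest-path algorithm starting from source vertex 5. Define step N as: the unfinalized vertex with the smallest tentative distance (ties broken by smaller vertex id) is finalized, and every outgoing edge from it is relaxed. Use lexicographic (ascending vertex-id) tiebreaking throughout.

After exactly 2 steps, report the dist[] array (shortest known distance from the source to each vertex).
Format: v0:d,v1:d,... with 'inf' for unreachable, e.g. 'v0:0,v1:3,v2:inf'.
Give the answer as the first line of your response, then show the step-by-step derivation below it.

v0:11,v1:2,v2:1,v3:inf,v4:inf,v5:0

step 1: dist = v0:11,v1:inf,v2:1,v3:inf,v4:inf,v5:0
step 2: dist = v0:11,v1:2,v2:1,v3:inf,v4:inf,v5:0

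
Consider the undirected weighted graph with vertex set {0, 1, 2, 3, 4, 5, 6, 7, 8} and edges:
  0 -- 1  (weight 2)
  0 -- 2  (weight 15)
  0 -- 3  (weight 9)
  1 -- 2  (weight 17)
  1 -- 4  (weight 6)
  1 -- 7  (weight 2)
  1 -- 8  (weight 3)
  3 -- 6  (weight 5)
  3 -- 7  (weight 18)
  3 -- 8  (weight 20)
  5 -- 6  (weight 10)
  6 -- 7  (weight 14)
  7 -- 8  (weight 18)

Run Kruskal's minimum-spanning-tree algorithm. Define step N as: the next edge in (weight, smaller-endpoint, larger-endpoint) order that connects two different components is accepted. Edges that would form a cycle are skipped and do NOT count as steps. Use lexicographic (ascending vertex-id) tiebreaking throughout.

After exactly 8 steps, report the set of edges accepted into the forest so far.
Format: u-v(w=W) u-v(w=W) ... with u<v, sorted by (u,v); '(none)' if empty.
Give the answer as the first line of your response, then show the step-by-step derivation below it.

0-1(w=2) 0-2(w=15) 0-3(w=9) 1-4(w=6) 1-7(w=2) 1-8(w=3) 3-6(w=5) 5-6(w=10)

step 1: add edge 0-1 (w=2); MST = {0-1(w=2)}
step 2: add edge 1-7 (w=2); MST = {0-1(w=2) 1-7(w=2)}
step 3: add edge 1-8 (w=3); MST = {0-1(w=2) 1-7(w=2) 1-8(w=3)}
step 4: add edge 3-6 (w=5); MST = {0-1(w=2) 1-7(w=2) 1-8(w=3) 3-6(w=5)}
step 5: add edge 1-4 (w=6); MST = {0-1(w=2) 1-4(w=6) 1-7(w=2) 1-8(w=3) 3-6(w=5)}
step 6: add edge 0-3 (w=9); MST = {0-1(w=2) 0-3(w=9) 1-4(w=6) 1-7(w=2) 1-8(w=3) 3-6(w=5)}
step 7: add edge 5-6 (w=10); MST = {0-1(w=2) 0-3(w=9) 1-4(w=6) 1-7(w=2) 1-8(w=3) 3-6(w=5) 5-6(w=10)}
step 8: add edge 0-2 (w=15); MST = {0-1(w=2) 0-2(w=15) 0-3(w=9) 1-4(w=6) 1-7(w=2) 1-8(w=3) 3-6(w=5) 5-6(w=10)}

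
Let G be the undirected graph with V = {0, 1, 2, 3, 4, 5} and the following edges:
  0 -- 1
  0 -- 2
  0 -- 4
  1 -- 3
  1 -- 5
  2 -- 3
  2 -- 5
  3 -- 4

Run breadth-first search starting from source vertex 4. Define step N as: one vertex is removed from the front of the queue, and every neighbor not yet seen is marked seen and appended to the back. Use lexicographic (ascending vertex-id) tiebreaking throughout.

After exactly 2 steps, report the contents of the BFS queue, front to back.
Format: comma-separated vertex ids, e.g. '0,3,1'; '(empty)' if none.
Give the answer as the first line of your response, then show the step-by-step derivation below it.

3,1,2

step 1: dequeue 4; queue=[0,3]; order=4
step 2: dequeue 0; queue=[3,1,2]; order=4,0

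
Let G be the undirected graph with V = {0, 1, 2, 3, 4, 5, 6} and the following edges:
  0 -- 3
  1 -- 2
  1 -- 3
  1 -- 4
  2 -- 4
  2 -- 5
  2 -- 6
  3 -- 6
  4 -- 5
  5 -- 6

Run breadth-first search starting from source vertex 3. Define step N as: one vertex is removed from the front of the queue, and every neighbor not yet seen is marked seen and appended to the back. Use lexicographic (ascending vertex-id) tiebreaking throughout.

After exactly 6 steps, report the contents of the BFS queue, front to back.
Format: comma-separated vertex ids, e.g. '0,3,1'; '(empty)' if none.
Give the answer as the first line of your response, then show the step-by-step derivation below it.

5

step 1: dequeue 3; queue=[0,1,6]; order=3
step 2: dequeue 0; queue=[1,6]; order=3,0
step 3: dequeue 1; queue=[6,2,4]; order=3,0,1
step 4: dequeue 6; queue=[2,4,5]; order=3,0,1,6
step 5: dequeue 2; queue=[4,5]; order=3,0,1,6,2
step 6: dequeue 4; queue=[5]; order=3,0,1,6,2,4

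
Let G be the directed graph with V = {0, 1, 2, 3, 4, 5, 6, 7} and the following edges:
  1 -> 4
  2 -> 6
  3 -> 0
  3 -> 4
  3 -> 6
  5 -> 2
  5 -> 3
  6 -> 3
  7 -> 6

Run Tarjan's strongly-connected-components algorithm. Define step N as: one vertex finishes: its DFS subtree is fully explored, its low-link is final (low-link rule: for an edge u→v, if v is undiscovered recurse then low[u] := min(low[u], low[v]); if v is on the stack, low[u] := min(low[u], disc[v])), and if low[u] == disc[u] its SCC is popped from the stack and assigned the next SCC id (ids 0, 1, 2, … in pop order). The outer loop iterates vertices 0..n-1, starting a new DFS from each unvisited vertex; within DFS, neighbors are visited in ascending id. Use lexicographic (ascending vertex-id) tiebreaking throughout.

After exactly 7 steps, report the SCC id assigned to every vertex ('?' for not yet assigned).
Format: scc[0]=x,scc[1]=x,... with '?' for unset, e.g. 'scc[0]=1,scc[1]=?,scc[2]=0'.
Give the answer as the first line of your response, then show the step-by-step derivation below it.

scc[0]=0,scc[1]=2,scc[2]=4,scc[3]=3,scc[4]=1,scc[5]=5,scc[6]=3,scc[7]=?

step 1: low=(low[0]=0,low[1]=?,low[2]=?,low[3]=?,low[4]=?,low[5]=?,low[6]=?,low[7]=?); scc=(scc[0]=0,scc[1]=?,scc[2]=?,scc[3]=?,scc[4]=?,scc[5]=?,scc[6]=?,scc[7]=?)
step 2: low=(low[0]=0,low[1]=1,low[2]=?,low[3]=?,low[4]=2,low[5]=?,low[6]=?,low[7]=?); scc=(scc[0]=0,scc[1]=?,scc[2]=?,scc[3]=?,scc[4]=1,scc[5]=?,scc[6]=?,scc[7]=?)
step 3: low=(low[0]=0,low[1]=1,low[2]=?,low[3]=?,low[4]=2,low[5]=?,low[6]=?,low[7]=?); scc=(scc[0]=0,scc[1]=2,scc[2]=?,scc[3]=?,scc[4]=1,scc[5]=?,scc[6]=?,scc[7]=?)
step 4: low=(low[0]=0,low[1]=1,low[2]=3,low[3]=4,low[4]=2,low[5]=?,low[6]=4,low[7]=?); scc=(scc[0]=0,scc[1]=2,scc[2]=?,scc[3]=?,scc[4]=1,scc[5]=?,scc[6]=?,scc[7]=?)
step 5: low=(low[0]=0,low[1]=1,low[2]=3,low[3]=4,low[4]=2,low[5]=?,low[6]=4,low[7]=?); scc=(scc[0]=0,scc[1]=2,scc[2]=?,scc[3]=3,scc[4]=1,scc[5]=?,scc[6]=3,scc[7]=?)
step 6: low=(low[0]=0,low[1]=1,low[2]=3,low[3]=4,low[4]=2,low[5]=?,low[6]=4,low[7]=?); scc=(scc[0]=0,scc[1]=2,scc[2]=4,scc[3]=3,scc[4]=1,scc[5]=?,scc[6]=3,scc[7]=?)
step 7: low=(low[0]=0,low[1]=1,low[2]=3,low[3]=4,low[4]=2,low[5]=6,low[6]=4,low[7]=?); scc=(scc[0]=0,scc[1]=2,scc[2]=4,scc[3]=3,scc[4]=1,scc[5]=5,scc[6]=3,scc[7]=?)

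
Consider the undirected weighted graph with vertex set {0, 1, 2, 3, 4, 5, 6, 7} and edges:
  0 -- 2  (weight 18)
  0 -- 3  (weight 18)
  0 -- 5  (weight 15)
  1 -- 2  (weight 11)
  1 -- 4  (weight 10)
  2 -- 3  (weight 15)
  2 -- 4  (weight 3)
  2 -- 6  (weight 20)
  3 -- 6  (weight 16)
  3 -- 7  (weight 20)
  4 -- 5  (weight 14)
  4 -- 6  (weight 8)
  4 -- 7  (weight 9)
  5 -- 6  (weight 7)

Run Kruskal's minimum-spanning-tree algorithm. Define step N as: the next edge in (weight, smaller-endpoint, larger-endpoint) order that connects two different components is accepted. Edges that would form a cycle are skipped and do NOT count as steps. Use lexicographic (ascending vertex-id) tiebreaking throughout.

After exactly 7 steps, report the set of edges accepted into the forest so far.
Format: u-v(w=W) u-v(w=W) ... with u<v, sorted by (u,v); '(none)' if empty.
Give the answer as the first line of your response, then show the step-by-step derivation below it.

0-5(w=15) 1-4(w=10) 2-3(w=15) 2-4(w=3) 4-6(w=8) 4-7(w=9) 5-6(w=7)

step 1: add edge 2-4 (w=3); MST = {2-4(w=3)}
step 2: add edge 5-6 (w=7); MST = {2-4(w=3) 5-6(w=7)}
step 3: add edge 4-6 (w=8); MST = {2-4(w=3) 4-6(w=8) 5-6(w=7)}
step 4: add edge 4-7 (w=9); MST = {2-4(w=3) 4-6(w=8) 4-7(w=9) 5-6(w=7)}
step 5: add edge 1-4 (w=10); MST = {1-4(w=10) 2-4(w=3) 4-6(w=8) 4-7(w=9) 5-6(w=7)}
step 6: add edge 0-5 (w=15); MST = {0-5(w=15) 1-4(w=10) 2-4(w=3) 4-6(w=8) 4-7(w=9) 5-6(w=7)}
step 7: add edge 2-3 (w=15); MST = {0-5(w=15) 1-4(w=10) 2-3(w=15) 2-4(w=3) 4-6(w=8) 4-7(w=9) 5-6(w=7)}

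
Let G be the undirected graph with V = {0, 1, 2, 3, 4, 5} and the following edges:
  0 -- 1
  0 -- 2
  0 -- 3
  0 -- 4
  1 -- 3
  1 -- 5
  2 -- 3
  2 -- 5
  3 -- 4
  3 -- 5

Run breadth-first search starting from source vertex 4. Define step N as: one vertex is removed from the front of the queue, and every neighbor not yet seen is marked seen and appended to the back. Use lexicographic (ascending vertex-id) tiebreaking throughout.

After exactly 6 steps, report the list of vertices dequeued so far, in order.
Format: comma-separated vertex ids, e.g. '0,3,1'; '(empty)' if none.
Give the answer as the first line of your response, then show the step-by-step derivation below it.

4,0,3,1,2,5

step 1: dequeue 4; queue=[0,3]; order=4
step 2: dequeue 0; queue=[3,1,2]; order=4,0
step 3: dequeue 3; queue=[1,2,5]; order=4,0,3
step 4: dequeue 1; queue=[2,5]; order=4,0,3,1
step 5: dequeue 2; queue=[5]; order=4,0,3,1,2
step 6: dequeue 5; queue=[(empty)]; order=4,0,3,1,2,5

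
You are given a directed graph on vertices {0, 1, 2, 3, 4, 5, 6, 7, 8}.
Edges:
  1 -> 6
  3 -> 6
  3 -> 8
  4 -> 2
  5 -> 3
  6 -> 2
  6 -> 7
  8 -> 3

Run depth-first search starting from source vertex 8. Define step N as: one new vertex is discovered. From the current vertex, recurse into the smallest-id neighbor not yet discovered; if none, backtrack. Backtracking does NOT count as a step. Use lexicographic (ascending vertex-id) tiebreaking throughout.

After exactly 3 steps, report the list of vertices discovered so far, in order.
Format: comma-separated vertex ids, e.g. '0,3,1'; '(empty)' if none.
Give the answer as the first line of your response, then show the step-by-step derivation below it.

8,3,6

step 1: discover 8; path=8; order=8
step 2: discover 3; path=8>3; order=8,3
step 3: discover 6; path=8>3>6; order=8,3,6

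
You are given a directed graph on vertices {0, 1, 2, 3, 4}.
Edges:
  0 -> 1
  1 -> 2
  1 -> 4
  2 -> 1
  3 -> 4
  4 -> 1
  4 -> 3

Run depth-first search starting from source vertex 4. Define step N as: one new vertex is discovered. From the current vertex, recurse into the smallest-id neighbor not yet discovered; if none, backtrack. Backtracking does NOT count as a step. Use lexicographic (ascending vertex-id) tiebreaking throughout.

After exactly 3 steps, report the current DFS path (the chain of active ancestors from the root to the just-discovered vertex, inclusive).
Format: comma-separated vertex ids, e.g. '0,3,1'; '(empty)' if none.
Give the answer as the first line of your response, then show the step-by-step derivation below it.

4,1,2

step 1: discover 4; path=4; order=4
step 2: discover 1; path=4>1; order=4,1
step 3: discover 2; path=4>1>2; order=4,1,2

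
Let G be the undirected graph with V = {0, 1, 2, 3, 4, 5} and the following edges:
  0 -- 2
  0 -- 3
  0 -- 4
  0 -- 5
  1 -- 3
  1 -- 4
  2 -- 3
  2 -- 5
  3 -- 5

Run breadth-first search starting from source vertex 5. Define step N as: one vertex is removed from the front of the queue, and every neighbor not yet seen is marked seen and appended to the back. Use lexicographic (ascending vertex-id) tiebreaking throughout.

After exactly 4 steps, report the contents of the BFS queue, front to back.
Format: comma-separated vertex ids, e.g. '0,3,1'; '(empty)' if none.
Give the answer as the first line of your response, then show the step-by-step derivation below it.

4,1

step 1: dequeue 5; queue=[0,2,3]; order=5
step 2: dequeue 0; queue=[2,3,4]; order=5,0
step 3: dequeue 2; queue=[3,4]; order=5,0,2
step 4: dequeue 3; queue=[4,1]; order=5,0,2,3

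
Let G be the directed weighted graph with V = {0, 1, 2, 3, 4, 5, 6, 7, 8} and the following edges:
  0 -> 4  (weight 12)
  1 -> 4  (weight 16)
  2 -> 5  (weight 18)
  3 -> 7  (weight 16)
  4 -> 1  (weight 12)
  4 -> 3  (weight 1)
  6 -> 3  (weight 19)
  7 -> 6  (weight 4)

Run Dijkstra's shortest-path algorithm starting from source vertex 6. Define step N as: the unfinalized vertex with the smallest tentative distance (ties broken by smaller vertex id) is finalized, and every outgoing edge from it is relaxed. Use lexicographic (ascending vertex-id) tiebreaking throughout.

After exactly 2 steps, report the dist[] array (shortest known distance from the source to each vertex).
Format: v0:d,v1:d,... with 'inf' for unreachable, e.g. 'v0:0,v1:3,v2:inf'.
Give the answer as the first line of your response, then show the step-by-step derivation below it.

v0:inf,v1:inf,v2:inf,v3:19,v4:inf,v5:inf,v6:0,v7:35,v8:inf

step 1: dist = v0:inf,v1:inf,v2:inf,v3:19,v4:inf,v5:inf,v6:0,v7:inf,v8:inf
step 2: dist = v0:inf,v1:inf,v2:inf,v3:19,v4:inf,v5:inf,v6:0,v7:35,v8:inf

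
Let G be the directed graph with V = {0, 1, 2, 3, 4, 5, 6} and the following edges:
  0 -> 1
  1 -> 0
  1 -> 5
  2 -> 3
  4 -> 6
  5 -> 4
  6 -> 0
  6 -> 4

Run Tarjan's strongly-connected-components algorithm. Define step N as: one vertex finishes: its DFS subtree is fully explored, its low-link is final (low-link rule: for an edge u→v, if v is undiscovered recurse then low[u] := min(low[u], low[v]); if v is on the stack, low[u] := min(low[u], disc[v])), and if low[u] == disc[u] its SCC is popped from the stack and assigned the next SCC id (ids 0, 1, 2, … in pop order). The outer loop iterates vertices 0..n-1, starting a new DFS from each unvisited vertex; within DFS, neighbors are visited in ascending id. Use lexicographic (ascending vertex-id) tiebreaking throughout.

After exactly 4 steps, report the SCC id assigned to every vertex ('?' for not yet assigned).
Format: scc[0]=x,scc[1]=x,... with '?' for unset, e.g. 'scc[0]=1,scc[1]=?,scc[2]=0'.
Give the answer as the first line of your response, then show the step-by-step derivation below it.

scc[0]=?,scc[1]=?,scc[2]=?,scc[3]=?,scc[4]=?,scc[5]=?,scc[6]=?

step 1: low=(low[0]=0,low[1]=0,low[2]=?,low[3]=?,low[4]=3,low[5]=2,low[6]=0); scc=(scc[0]=?,scc[1]=?,scc[2]=?,scc[3]=?,scc[4]=?,scc[5]=?,scc[6]=?)
step 2: low=(low[0]=0,low[1]=0,low[2]=?,low[3]=?,low[4]=0,low[5]=2,low[6]=0); scc=(scc[0]=?,scc[1]=?,scc[2]=?,scc[3]=?,scc[4]=?,scc[5]=?,scc[6]=?)
step 3: low=(low[0]=0,low[1]=0,low[2]=?,low[3]=?,low[4]=0,low[5]=0,low[6]=0); scc=(scc[0]=?,scc[1]=?,scc[2]=?,scc[3]=?,scc[4]=?,scc[5]=?,scc[6]=?)
step 4: low=(low[0]=0,low[1]=0,low[2]=?,low[3]=?,low[4]=0,low[5]=0,low[6]=0); scc=(scc[0]=?,scc[1]=?,scc[2]=?,scc[3]=?,scc[4]=?,scc[5]=?,scc[6]=?)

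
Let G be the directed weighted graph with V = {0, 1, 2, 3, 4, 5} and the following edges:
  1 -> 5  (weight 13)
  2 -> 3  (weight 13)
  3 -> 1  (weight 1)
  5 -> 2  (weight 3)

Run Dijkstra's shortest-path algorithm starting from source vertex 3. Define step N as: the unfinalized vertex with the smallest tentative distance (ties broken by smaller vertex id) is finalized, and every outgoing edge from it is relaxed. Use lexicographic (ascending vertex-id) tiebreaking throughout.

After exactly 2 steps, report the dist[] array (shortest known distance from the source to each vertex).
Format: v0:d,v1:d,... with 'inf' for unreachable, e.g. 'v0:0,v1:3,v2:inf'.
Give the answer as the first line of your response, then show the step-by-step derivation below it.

v0:inf,v1:1,v2:inf,v3:0,v4:inf,v5:14

step 1: dist = v0:inf,v1:1,v2:inf,v3:0,v4:inf,v5:inf
step 2: dist = v0:inf,v1:1,v2:inf,v3:0,v4:inf,v5:14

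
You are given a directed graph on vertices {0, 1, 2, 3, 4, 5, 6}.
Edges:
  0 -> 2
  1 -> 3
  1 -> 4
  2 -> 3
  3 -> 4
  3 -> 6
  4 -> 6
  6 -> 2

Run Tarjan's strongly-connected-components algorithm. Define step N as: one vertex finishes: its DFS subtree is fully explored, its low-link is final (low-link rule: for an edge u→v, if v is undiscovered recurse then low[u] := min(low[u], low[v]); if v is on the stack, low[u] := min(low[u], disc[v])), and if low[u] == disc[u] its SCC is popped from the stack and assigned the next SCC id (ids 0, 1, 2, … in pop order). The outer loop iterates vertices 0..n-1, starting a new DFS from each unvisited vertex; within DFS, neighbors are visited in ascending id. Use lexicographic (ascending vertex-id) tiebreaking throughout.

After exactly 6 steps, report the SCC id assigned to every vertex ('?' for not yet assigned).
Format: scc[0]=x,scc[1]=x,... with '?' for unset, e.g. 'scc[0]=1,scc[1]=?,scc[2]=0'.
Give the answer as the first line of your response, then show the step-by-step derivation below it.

scc[0]=1,scc[1]=2,scc[2]=0,scc[3]=0,scc[4]=0,scc[5]=?,scc[6]=0

step 1: low=(low[0]=0,low[1]=?,low[2]=1,low[3]=2,low[4]=3,low[5]=?,low[6]=1); scc=(scc[0]=?,scc[1]=?,scc[2]=?,scc[3]=?,scc[4]=?,scc[5]=?,scc[6]=?)
step 2: low=(low[0]=0,low[1]=?,low[2]=1,low[3]=2,low[4]=1,low[5]=?,low[6]=1); scc=(scc[0]=?,scc[1]=?,scc[2]=?,scc[3]=?,scc[4]=?,scc[5]=?,scc[6]=?)
step 3: low=(low[0]=0,low[1]=?,low[2]=1,low[3]=1,low[4]=1,low[5]=?,low[6]=1); scc=(scc[0]=?,scc[1]=?,scc[2]=?,scc[3]=?,scc[4]=?,scc[5]=?,scc[6]=?)
step 4: low=(low[0]=0,low[1]=?,low[2]=1,low[3]=1,low[4]=1,low[5]=?,low[6]=1); scc=(scc[0]=?,scc[1]=?,scc[2]=0,scc[3]=0,scc[4]=0,scc[5]=?,scc[6]=0)
step 5: low=(low[0]=0,low[1]=?,low[2]=1,low[3]=1,low[4]=1,low[5]=?,low[6]=1); scc=(scc[0]=1,scc[1]=?,scc[2]=0,scc[3]=0,scc[4]=0,scc[5]=?,scc[6]=0)
step 6: low=(low[0]=0,low[1]=5,low[2]=1,low[3]=1,low[4]=1,low[5]=?,low[6]=1); scc=(scc[0]=1,scc[1]=2,scc[2]=0,scc[3]=0,scc[4]=0,scc[5]=?,scc[6]=0)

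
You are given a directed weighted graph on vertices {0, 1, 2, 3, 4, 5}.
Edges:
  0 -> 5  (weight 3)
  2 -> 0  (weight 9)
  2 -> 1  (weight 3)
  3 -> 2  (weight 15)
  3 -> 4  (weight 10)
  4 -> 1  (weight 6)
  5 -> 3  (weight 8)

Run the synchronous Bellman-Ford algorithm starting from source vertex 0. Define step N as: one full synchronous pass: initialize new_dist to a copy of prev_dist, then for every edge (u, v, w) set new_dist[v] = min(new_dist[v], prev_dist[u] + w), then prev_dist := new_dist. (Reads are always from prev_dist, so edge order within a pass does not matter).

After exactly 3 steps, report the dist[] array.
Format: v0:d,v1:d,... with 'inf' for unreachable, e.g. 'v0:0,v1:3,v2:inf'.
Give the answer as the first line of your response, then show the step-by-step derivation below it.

v0:0,v1:inf,v2:26,v3:11,v4:21,v5:3

step 1: dist = v0:0,v1:inf,v2:inf,v3:inf,v4:inf,v5:3
step 2: dist = v0:0,v1:inf,v2:inf,v3:11,v4:inf,v5:3
step 3: dist = v0:0,v1:inf,v2:26,v3:11,v4:21,v5:3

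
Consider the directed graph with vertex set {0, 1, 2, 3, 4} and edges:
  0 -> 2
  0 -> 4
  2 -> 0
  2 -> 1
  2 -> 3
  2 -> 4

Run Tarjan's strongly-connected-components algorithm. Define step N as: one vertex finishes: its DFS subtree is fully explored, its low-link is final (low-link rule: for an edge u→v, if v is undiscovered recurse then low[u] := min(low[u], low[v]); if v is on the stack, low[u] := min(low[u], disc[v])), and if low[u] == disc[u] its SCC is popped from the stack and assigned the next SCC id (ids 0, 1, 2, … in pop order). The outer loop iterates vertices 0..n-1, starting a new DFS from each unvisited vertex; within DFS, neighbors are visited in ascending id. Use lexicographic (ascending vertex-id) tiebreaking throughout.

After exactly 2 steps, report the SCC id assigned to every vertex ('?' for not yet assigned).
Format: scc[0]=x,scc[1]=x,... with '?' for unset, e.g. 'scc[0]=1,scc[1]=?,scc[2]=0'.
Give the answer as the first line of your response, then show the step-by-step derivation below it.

scc[0]=?,scc[1]=0,scc[2]=?,scc[3]=1,scc[4]=?

step 1: low=(low[0]=0,low[1]=2,low[2]=0,low[3]=?,low[4]=?); scc=(scc[0]=?,scc[1]=0,scc[2]=?,scc[3]=?,scc[4]=?)
step 2: low=(low[0]=0,low[1]=2,low[2]=0,low[3]=3,low[4]=?); scc=(scc[0]=?,scc[1]=0,scc[2]=?,scc[3]=1,scc[4]=?)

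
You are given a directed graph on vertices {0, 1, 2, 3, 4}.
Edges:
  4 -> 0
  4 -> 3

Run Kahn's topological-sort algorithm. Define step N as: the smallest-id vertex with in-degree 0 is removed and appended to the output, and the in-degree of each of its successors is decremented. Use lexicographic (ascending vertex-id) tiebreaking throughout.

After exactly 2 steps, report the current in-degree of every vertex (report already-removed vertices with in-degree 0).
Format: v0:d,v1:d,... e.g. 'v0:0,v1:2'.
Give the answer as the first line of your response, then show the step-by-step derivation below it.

v0:1,v1:0,v2:0,v3:1,v4:0

step 1: output 1; order=[1]; indeg=(1,0,0,1,0)
step 2: output 2; order=[1,2]; indeg=(1,0,0,1,0)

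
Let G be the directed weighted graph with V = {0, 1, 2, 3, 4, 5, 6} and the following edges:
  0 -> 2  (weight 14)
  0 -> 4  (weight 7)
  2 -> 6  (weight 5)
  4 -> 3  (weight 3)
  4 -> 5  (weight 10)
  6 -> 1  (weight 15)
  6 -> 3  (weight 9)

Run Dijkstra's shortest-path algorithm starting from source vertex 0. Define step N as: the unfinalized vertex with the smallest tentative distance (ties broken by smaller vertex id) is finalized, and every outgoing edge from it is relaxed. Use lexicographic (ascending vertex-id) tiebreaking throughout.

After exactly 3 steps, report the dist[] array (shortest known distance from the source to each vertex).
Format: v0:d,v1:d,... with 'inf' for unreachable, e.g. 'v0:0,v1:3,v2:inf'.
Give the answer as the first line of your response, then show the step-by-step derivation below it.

v0:0,v1:inf,v2:14,v3:10,v4:7,v5:17,v6:inf

step 1: dist = v0:0,v1:inf,v2:14,v3:inf,v4:7,v5:inf,v6:inf
step 2: dist = v0:0,v1:inf,v2:14,v3:10,v4:7,v5:17,v6:inf
step 3: dist = v0:0,v1:inf,v2:14,v3:10,v4:7,v5:17,v6:inf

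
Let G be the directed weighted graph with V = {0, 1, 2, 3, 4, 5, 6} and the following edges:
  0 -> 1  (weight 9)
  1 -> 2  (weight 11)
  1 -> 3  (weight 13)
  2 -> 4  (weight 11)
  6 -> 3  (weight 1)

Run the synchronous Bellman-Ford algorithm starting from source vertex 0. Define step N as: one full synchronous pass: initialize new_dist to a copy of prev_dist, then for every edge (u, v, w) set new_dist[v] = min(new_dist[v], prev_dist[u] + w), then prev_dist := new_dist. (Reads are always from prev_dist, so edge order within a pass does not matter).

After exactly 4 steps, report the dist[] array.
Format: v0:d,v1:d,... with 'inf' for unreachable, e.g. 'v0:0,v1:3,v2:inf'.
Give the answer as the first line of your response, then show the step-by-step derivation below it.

v0:0,v1:9,v2:20,v3:22,v4:31,v5:inf,v6:inf

step 1: dist = v0:0,v1:9,v2:inf,v3:inf,v4:inf,v5:inf,v6:inf
step 2: dist = v0:0,v1:9,v2:20,v3:22,v4:inf,v5:inf,v6:inf
step 3: dist = v0:0,v1:9,v2:20,v3:22,v4:31,v5:inf,v6:inf
step 4: dist = v0:0,v1:9,v2:20,v3:22,v4:31,v5:inf,v6:inf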